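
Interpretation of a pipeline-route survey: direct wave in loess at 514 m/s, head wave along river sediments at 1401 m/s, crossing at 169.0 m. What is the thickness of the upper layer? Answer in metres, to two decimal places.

57.51 m

h = (x_cross/2)·√((V₂−V₁)/(V₂+V₁)).
(V₂−V₁)/(V₂+V₁) = (1401−514)/(1401+514) = 0.4632; √ = 0.6806.
h = (169.0/2)·0.6806 = 57.51 m.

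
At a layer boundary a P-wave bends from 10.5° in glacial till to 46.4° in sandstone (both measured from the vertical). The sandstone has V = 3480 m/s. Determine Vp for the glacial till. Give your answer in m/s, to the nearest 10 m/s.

sin 10.5° = 0.1822; sin 46.4° = 0.7242.
V₁ = V₂·(sin θ₁/sin θ₂) = 3480·(0.1822/0.7242) = 875.73 m/s.

880 m/s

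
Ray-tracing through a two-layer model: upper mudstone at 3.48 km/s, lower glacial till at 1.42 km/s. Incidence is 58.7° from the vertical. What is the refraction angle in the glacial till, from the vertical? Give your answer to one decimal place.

20.4°

sin θ₁/V₁ = sin θ₂/V₂ ⇒ sin θ₂ = 1.42·sin 58.7°/3.48 = 1.42·0.8545/3.48 = 0.3487.
θ₂ = arcsin 0.3487 = 20.41° from the normal.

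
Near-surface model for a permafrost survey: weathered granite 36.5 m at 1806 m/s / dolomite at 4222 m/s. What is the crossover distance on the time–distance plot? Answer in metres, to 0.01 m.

θ_c = arcsin(1806/4222) = 25.33°, so cos θ_c = 0.9039 and tᵢ = 2h cos θ_c/V₁ = 0.0365 s.
At crossover x/V₁ = x/V₂ + tᵢ ⇒ x = tᵢ/(1/V₁ − 1/V₂) = 0.03654/(5.5371e-04 − 2.3685e-04) = 115.31 m.

115.31 m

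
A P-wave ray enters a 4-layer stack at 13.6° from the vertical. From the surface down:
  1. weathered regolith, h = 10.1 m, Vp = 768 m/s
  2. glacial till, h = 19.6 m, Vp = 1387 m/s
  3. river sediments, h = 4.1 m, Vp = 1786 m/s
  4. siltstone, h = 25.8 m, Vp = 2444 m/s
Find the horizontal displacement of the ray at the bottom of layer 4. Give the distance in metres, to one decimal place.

p = sin θ₁/V₁ = sin 13.6°/768 = 3.0617e-04 s/m is conserved through the stack.
Layer 1: θ = 13.60°; offset = 10.1·tan 13.60° = 2.443 m.
Layer 2: sin θ = p·1387 = 0.4247 → θ = 25.13°; offset = 19.6·tan 25.13° = 9.194 m.
Layer 3: sin θ = p·1786 = 0.5468 → θ = 33.15°; offset = 4.1·tan 33.15° = 2.678 m.
Layer 4: sin θ = p·2444 = 0.7483 → θ = 48.44°; offset = 25.8·tan 48.44° = 29.103 m.
Total horizontal offset = 43.418 m.

43.4 m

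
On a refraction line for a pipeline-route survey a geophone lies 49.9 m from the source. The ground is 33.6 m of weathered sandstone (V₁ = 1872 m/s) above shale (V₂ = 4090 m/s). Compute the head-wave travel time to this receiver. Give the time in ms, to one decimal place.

44.1 ms

t = x/V₂ + 2h·√(V₂²−V₁²)/(V₁V₂).
√(V₂²−V₁²) = √(4090²−1872²) = 3636.4 m/s; delay term = 2·33.6·3636.4/(1872·4090) = 0.03192 s.
t = 49.9/4090 + 0.03192 = 0.04412 s.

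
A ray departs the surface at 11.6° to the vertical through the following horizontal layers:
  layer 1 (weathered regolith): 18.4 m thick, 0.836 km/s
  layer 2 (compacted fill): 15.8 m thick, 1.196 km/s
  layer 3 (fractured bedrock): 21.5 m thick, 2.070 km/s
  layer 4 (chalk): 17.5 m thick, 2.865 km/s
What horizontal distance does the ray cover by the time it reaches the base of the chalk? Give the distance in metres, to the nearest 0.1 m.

Ray parameter p = sin 11.6° / 0.836 km/s = 2.4052e-01 s/km.
Layer 1: θ = 11.60°; offset = 18.4·tan 11.60° = 3.777 m.
Layer 2: sin θ = p·1.196 = 0.2877 → θ = 16.72°; offset = 15.8·tan 16.72° = 4.746 m.
Layer 3: sin θ = p·2.070 = 0.4979 → θ = 29.86°; offset = 21.5·tan 29.86° = 12.343 m.
Layer 4: sin θ = p·2.865 = 0.6891 → θ = 43.56°; offset = 17.5·tan 43.56° = 16.641 m.
Σ offsets = 37.507 m.

37.5 m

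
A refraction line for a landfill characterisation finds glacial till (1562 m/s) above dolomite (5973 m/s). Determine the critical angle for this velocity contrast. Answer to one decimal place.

15.2°

At critical incidence the refracted ray runs along the interface (θ₂ = 90°), so sin θ_c = V₁/V₂.
θ_c = arcsin(1562/5973) = arcsin 0.2615 = 15.16°.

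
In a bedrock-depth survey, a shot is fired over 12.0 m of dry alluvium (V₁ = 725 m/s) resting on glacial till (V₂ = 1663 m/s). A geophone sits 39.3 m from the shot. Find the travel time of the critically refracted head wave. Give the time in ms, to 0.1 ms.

53.4 ms

t = x/V₂ + 2h·√(V₂²−V₁²)/(V₁V₂).
√(V₂²−V₁²) = √(1663²−725²) = 1496.6 m/s; delay term = 2·12.0·1496.6/(725·1663) = 0.02979 s.
t = 39.3/1663 + 0.02979 = 0.05342 s.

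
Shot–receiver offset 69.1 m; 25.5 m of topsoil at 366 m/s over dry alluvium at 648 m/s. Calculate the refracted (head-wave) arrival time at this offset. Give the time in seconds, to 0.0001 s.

0.2216 s

t = x/V₂ + 2h·√(V₂²−V₁²)/(V₁V₂).
√(V₂²−V₁²) = √(648²−366²) = 534.7 m/s; delay term = 2·25.5·534.7/(366·648) = 0.11499 s.
t = 69.1/648 + 0.11499 = 0.22163 s.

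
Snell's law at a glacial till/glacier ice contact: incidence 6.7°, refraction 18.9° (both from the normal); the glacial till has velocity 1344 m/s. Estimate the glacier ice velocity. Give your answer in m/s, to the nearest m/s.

sin 6.7° = 0.1167; sin 18.9° = 0.3239.
V₂ = V₁·(sin θ₂/sin θ₁) = 1344·(0.3239/0.1167) = 3731.40 m/s.

3731 m/s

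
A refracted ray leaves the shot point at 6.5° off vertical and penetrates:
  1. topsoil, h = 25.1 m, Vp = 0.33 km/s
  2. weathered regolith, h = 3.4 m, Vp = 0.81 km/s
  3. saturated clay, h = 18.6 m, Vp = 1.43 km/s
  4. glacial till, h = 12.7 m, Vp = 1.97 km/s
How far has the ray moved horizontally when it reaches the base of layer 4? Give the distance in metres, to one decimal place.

26.0 m

Apply Snell's law at each interface; in layer i the horizontal offset is hᵢ·tan θᵢ.
Layer 1: θ = 6.50°; offset = 25.1·tan 6.50° = 2.860 m.
Layer 2: sin θ = 0.81·sin 6.5°/0.33 = 0.2779, θ = 16.13°; offset = 3.4·tan 16.13° = 0.983 m.
Layer 3: sin θ = 1.43·sin 6.5°/0.33 = 0.4905, θ = 29.38°; offset = 18.6·tan 29.38° = 10.471 m.
Layer 4: sin θ = 1.97·sin 6.5°/0.33 = 0.6758, θ = 42.52°; offset = 12.7·tan 42.52° = 11.644 m.
Summing the layer offsets gives 25.957 m.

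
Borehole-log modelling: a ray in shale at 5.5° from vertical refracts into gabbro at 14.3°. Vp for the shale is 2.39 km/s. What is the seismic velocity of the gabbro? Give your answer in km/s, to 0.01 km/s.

6.16 km/s

Snell's law: sin 5.5°/V₁ = sin 14.3°/V₂.
V₂ = V₁·sin 14.3°/sin 5.5° = 2.39 × 2.5770 = 6.16 km/s.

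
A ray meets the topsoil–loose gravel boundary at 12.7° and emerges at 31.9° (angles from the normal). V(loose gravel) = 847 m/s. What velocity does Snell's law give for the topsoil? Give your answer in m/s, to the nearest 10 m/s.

350 m/s

Snell's law: sin 12.7°/V₁ = sin 31.9°/V₂.
V₁ = V₂·sin 12.7°/sin 31.9° = 847 × 0.4160 = 352.38 m/s.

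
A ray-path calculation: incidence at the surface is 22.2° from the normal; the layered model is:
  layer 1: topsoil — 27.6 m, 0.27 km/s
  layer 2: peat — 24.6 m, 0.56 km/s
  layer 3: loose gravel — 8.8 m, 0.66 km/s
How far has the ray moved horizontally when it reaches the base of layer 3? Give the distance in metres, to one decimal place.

Apply Snell's law at each interface; in layer i the horizontal offset is hᵢ·tan θᵢ.
Layer 1: θ = 22.20°; offset = 27.6·tan 22.20° = 11.263 m.
Layer 2: sin θ = 0.56·sin 22.2°/0.27 = 0.7837, θ = 51.60°; offset = 24.6·tan 51.60° = 31.035 m.
Layer 3: sin θ = 0.66·sin 22.2°/0.27 = 0.9236, θ = 67.46°; offset = 8.8·tan 67.46° = 21.203 m.
Σ offsets = 63.501 m.

63.5 m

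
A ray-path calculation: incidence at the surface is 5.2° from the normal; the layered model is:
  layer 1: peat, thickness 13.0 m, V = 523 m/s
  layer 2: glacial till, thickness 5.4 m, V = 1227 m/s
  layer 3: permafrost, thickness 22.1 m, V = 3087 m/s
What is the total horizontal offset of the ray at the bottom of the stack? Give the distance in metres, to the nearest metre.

16 m

Apply Snell's law at each interface; in layer i the horizontal offset is hᵢ·tan θᵢ.
Layer 1: θ = 5.20°; offset = 13.0·tan 5.20° = 1.183 m.
Layer 2: sin θ = 1227·sin 5.2°/523 = 0.2126, θ = 12.28°; offset = 5.4·tan 12.28° = 1.175 m.
Layer 3: sin θ = 3087·sin 5.2°/523 = 0.5350, θ = 32.34°; offset = 22.1·tan 32.34° = 13.993 m.
Σ offsets = 16.351 m.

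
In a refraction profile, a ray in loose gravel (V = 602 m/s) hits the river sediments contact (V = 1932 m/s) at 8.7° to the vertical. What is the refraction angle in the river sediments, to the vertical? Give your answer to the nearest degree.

sin θ₁/V₁ = sin θ₂/V₂ ⇒ sin θ₂ = 1932·sin 8.7°/602 = 1932·0.1513/602 = 0.4854.
θ₂ = arcsin 0.4854 = 29.04° from the normal.

29°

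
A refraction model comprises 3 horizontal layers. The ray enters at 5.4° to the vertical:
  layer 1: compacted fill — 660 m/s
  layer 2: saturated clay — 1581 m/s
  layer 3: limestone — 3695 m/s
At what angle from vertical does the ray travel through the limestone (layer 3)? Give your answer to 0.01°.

31.79°

Snell's law across each interface conserves sin θ / V, so sin θ_3 = V_3·sin θ₁/V₁.
sin θ_3 = 3695 × sin 5.4° / 660 = 0.5269.
θ_3 = arcsin 0.5269 = 31.79°.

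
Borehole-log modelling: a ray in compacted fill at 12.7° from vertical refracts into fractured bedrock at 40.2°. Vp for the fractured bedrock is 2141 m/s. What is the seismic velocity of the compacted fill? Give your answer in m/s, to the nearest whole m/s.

729 m/s

sin 12.7° = 0.2198; sin 40.2° = 0.6455.
V₁ = V₂·(sin θ₁/sin θ₂) = 2141·(0.2198/0.6455) = 729.24 m/s.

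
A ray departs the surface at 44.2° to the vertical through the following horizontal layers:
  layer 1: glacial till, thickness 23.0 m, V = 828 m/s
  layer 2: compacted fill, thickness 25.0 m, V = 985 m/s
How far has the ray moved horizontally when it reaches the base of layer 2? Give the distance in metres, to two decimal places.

Apply Snell's law at each interface; in layer i the horizontal offset is hᵢ·tan θᵢ.
Layer 1: θ = 44.20°; offset = 23.0·tan 44.20° = 22.3665 m.
Layer 2: sin θ = 985·sin 44.2°/828 = 0.8294, θ = 56.03°; offset = 25.0·tan 56.03° = 37.1098 m.
Total horizontal offset = 59.4763 m.

59.48 m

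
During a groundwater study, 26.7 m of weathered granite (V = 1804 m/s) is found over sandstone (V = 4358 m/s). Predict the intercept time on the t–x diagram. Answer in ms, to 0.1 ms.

26.9 ms

θ_c = arcsin(V₁/V₂) = arcsin(1804/4358) = 24.45°; cos θ_c = 0.9103.
tᵢ = 2h·cos θ_c / V₁ = 2·26.7·0.9103 / 1804 = 0.02695 s.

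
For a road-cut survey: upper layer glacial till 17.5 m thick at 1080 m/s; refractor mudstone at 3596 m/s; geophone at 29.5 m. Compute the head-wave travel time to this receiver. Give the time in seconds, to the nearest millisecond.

0.039 s

θ_c = arcsin(V₁/V₂) = arcsin(1080/3596) = 17.48°, cos θ_c = 0.9538.
Intercept time tᵢ = 2h cos θ_c / V₁ = 2·17.5·0.9538/1080 = 0.03091 s.
t = x/V₂ + tᵢ = 29.5/3596 + 0.03091 = 0.03911 s.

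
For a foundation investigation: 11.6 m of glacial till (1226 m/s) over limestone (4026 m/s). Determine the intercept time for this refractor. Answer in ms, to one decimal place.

18.0 ms

tᵢ = 2h·√(V₂²−V₁²)/(V₁V₂).
√(V₂²−V₁²) = √(4026²−1226²) = 3834.8 m/s.
tᵢ = 2·11.6·3834.8/(1226·4026) = 0.01802 s.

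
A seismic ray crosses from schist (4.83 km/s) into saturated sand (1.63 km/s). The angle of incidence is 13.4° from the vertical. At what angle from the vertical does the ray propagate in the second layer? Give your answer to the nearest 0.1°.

Snell's law: sin θ₂ = (V₂/V₁)·sin θ₁ = (1.63/4.83)·sin 13.4° = 0.0782.
θ₂ = arcsin 0.0782 = 4.49° from the normal.

4.5°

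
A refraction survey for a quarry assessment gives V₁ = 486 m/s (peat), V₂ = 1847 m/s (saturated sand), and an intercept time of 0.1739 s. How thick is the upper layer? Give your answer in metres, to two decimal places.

h = tᵢ·V₁·V₂ / (2·√(V₂²−V₁²)).
√(V₂²−V₁²) = √(1847² − 486²) = 1781.9 m/s.
h = 0.1739 s × 486 × 1847 / (2 × 1781.9) = 43.80 m.

43.80 m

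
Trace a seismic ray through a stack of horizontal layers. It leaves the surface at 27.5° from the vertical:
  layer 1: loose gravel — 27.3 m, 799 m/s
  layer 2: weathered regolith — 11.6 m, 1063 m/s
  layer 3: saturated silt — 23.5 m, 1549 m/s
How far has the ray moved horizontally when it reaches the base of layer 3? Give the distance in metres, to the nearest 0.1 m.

p = sin θ₁/V₁ = sin 27.5°/799 = 5.7791e-04 s/m is conserved through the stack.
Layer 1: θ = 27.50°; offset = 27.3·tan 27.50° = 14.211 m.
Layer 2: sin θ = p·1063 = 0.6143 → θ = 37.90°; offset = 11.6·tan 37.90° = 9.031 m.
Layer 3: sin θ = p·1549 = 0.8952 → θ = 63.53°; offset = 23.5·tan 63.53° = 47.199 m.
Summing the layer offsets gives 70.441 m.

70.4 m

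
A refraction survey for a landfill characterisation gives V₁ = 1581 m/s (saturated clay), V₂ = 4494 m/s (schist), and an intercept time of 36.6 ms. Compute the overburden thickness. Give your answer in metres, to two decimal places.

h = tᵢ·V₁·V₂ / (2·√(V₂²−V₁²)).
√(V₂²−V₁²) = √(4494² − 1581²) = 4206.7 m/s.
h = 0.0366 s × 1581 × 4494 / (2 × 4206.7) = 30.91 m.

30.91 m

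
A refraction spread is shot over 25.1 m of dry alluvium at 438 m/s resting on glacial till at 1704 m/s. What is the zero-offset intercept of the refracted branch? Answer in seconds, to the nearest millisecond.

0.111 s

θ_c = arcsin(V₁/V₂) = arcsin(438/1704) = 14.89°; cos θ_c = 0.9664.
tᵢ = 2h·cos θ_c / V₁ = 2·25.1·0.9664 / 438 = 0.11076 s.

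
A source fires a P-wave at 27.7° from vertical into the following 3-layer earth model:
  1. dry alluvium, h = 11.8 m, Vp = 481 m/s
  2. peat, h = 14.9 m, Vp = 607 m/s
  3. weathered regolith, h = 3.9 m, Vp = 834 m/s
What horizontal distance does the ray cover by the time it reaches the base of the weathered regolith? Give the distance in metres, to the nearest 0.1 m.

p = sin θ₁/V₁ = sin 27.7°/481 = 9.6641e-04 s/m is conserved through the stack.
Layer 1: θ = 27.70°; offset = 11.8·tan 27.70° = 6.195 m.
Layer 2: sin θ = p·607 = 0.5866 → θ = 35.92°; offset = 14.9·tan 35.92° = 10.792 m.
Layer 3: sin θ = p·834 = 0.8060 → θ = 53.71°; offset = 3.9·tan 53.71° = 5.310 m.
Total horizontal offset = 22.298 m.

22.3 m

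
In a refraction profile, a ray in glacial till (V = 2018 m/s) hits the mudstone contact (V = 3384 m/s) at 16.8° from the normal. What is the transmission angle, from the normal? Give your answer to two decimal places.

sin θ₁/V₁ = sin θ₂/V₂ ⇒ sin θ₂ = 3384·sin 16.8°/2018 = 3384·0.2890/2018 = 0.4847.
θ₂ = arcsin 0.4847 = 28.99° from the normal.

28.99°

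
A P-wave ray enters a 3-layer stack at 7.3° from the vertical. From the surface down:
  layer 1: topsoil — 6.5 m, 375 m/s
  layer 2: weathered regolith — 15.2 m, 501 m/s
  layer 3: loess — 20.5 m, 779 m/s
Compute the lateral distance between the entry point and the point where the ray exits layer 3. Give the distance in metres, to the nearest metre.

Ray parameter p = sin 7.3° / 375 m/s = 3.3884e-04 s/m.
Layer 1: θ = 7.30°; offset = 6.5·tan 7.30° = 0.833 m.
Layer 2: sin θ = p·501 = 0.1698 → θ = 9.77°; offset = 15.2·tan 9.77° = 2.618 m.
Layer 3: sin θ = p·779 = 0.2640 → θ = 15.30°; offset = 20.5·tan 15.30° = 5.610 m.
Total horizontal offset = 9.061 m.

9 m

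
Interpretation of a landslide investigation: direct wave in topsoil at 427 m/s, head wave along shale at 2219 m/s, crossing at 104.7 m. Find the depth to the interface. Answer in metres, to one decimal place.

43.1 m

h = (x_cross/2)·√((V₂−V₁)/(V₂+V₁)).
(V₂−V₁)/(V₂+V₁) = (2219−427)/(2219+427) = 0.6772; √ = 0.8230.
h = (104.7/2)·0.8230 = 43.08 m.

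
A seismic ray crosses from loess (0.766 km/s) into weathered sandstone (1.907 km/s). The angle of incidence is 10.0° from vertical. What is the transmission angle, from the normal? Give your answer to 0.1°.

25.6°

Snell's law: sin θ₂ = (V₂/V₁)·sin θ₁ = (1.907/0.766)·sin 10.0° = 0.4323.
θ₂ = sin⁻¹(0.4323) = 25.61° (from vertical).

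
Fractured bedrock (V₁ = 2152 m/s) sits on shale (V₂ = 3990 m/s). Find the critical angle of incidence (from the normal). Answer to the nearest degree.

Critical incidence: sin θ_c = V₁/V₂ = 2152/3990 = 0.5393.
θ_c = arcsin 0.5393 = 32.64°.

33°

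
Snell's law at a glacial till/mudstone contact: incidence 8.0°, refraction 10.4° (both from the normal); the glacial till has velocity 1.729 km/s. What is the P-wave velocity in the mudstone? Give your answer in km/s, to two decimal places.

sin 8.0° = 0.1392; sin 10.4° = 0.1805.
V₂ = V₁·(sin θ₂/sin θ₁) = 1.729·(0.1805/0.1392) = 2.24 km/s.

2.24 km/s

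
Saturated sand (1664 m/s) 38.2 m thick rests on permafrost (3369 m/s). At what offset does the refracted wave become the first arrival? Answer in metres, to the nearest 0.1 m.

131.3 m

θ_c = arcsin(1664/3369) = 29.60°, so cos θ_c = 0.8695 and tᵢ = 2h cos θ_c/V₁ = 0.0399 s.
At crossover x/V₁ = x/V₂ + tᵢ ⇒ x = tᵢ/(1/V₁ − 1/V₂) = 0.03992/(6.0096e-04 − 2.9682e-04) = 131.26 m.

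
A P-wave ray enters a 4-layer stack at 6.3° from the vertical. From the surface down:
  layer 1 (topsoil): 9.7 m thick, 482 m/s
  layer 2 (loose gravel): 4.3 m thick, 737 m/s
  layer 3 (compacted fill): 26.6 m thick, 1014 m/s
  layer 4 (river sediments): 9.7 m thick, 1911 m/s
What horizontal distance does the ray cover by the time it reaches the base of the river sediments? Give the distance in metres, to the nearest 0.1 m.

12.8 m

Ray parameter p = sin 6.3° / 482 m/s = 2.2766e-04 s/m.
Layer 1: θ = 6.30°; offset = 9.7·tan 6.30° = 1.071 m.
Layer 2: sin θ = p·737 = 0.1678 → θ = 9.66°; offset = 4.3·tan 9.66° = 0.732 m.
Layer 3: sin θ = p·1014 = 0.2309 → θ = 13.35°; offset = 26.6·tan 13.35° = 6.311 m.
Layer 4: sin θ = p·1911 = 0.4351 → θ = 25.79°; offset = 9.7·tan 25.79° = 4.687 m.
Total horizontal offset = 12.801 m.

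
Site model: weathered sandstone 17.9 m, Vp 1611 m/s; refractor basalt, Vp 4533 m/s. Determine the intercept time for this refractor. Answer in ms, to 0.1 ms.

20.8 ms

θ_c = arcsin(V₁/V₂) = arcsin(1611/4533) = 20.82°; cos θ_c = 0.9347.
tᵢ = 2h·cos θ_c / V₁ = 2·17.9·0.9347 / 1611 = 0.02077 s.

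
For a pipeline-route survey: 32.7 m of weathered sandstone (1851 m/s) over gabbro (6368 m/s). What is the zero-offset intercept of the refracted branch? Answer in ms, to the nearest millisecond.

θ_c = arcsin(V₁/V₂) = arcsin(1851/6368) = 16.90°; cos θ_c = 0.9568.
tᵢ = 2h·cos θ_c / V₁ = 2·32.7·0.9568 / 1851 = 0.03381 s.

34 ms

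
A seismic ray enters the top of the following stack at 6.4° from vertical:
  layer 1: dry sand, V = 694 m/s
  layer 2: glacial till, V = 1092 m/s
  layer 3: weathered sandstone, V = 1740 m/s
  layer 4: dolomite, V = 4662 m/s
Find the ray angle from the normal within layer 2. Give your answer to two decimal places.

10.10°

Ray parameter p = sin 6.4° / 694 = 1.6062e-04 s/m.
sin θ_2 = p·V_2 = 1.6062e-04 × 1092 = 0.1754.
θ_2 = arcsin 0.1754 = 10.10°.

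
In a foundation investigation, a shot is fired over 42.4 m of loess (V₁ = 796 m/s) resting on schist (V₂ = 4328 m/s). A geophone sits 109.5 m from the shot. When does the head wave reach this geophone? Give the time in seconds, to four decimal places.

t = x/V₂ + 2h·√(V₂²−V₁²)/(V₁V₂).
√(V₂²−V₁²) = √(4328²−796²) = 4254.2 m/s; delay term = 2·42.4·4254.2/(796·4328) = 0.10472 s.
t = 109.5/4328 + 0.10472 = 0.13002 s.

0.1300 s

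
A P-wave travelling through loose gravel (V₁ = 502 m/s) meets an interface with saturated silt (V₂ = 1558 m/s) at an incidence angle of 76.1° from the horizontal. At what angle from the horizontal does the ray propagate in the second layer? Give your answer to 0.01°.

Angle from the normal: 90° − 76.1° = 13.9°.
sin θ₁/V₁ = sin θ₂/V₂ ⇒ sin θ₂ = 1558·sin 13.9°/502 = 1558·0.2402/502 = 0.7456.
θ₂ = arcsin 0.7456 = 48.21° from the normal.
From the interface: 90° − 48.21° = 41.79°.

41.79°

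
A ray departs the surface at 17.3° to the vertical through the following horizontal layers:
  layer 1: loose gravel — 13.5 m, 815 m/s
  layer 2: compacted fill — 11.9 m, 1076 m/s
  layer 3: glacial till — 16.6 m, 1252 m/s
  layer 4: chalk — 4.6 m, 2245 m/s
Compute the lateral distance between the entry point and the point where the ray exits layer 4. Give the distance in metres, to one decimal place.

p = sin θ₁/V₁ = sin 17.3°/815 = 3.6488e-04 s/m is conserved through the stack.
Layer 1: θ = 17.30°; offset = 13.5·tan 17.30° = 4.205 m.
Layer 2: sin θ = p·1076 = 0.3926 → θ = 23.12°; offset = 11.9·tan 23.12° = 5.080 m.
Layer 3: sin θ = p·1252 = 0.4568 → θ = 27.18°; offset = 16.6·tan 27.18° = 8.525 m.
Layer 4: sin θ = p·2245 = 0.8191 → θ = 55.00°; offset = 4.6·tan 55.00° = 6.569 m.
Σ offsets = 24.379 m.

24.4 m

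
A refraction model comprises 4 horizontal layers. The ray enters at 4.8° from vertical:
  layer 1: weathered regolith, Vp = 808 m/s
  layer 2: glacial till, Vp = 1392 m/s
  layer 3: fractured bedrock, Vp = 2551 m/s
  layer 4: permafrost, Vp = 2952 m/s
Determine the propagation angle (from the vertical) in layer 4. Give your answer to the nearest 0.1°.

Snell's law across each interface conserves sin θ / V, so sin θ_4 = V_4·sin θ₁/V₁.
sin θ_4 = 2952 × sin 4.8° / 808 = 0.3057.
θ_4 = 17.80° from the vertical.

17.8°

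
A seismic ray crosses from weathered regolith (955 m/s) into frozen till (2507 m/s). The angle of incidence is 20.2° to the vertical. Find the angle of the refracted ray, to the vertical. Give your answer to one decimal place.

65.0°

Snell's law: sin θ₂ = (V₂/V₁)·sin θ₁ = (2507/955)·sin 20.2° = 0.9065.
θ₂ = arcsin 0.9065 = 65.02° from the normal.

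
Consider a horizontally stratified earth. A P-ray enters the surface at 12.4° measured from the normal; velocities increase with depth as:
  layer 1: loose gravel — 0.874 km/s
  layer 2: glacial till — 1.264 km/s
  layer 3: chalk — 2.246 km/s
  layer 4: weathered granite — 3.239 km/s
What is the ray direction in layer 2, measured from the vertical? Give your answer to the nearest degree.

Snell's law across each interface conserves sin θ / V, so sin θ_2 = V_2·sin θ₁/V₁.
sin θ_2 = 1.264 × sin 12.4° / 0.874 = 0.3106.
θ_2 = 18.09° from the vertical.

18°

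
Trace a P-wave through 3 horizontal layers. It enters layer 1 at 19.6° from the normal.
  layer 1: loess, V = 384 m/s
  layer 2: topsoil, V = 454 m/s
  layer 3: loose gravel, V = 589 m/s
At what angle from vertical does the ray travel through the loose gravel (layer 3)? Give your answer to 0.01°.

30.97°

Snell's law across each interface conserves sin θ / V, so sin θ_3 = V_3·sin θ₁/V₁.
sin θ_3 = 589 × sin 19.6° / 384 = 0.5145.
θ_3 = arcsin 0.5145 = 30.97°.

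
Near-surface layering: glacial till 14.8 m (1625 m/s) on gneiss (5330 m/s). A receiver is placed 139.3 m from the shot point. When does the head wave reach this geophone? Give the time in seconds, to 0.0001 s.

t = x/V₂ + 2h·√(V₂²−V₁²)/(V₁V₂).
√(V₂²−V₁²) = √(5330²−1625²) = 5076.2 m/s; delay term = 2·14.8·5076.2/(1625·5330) = 0.01735 s.
t = 139.3/5330 + 0.01735 = 0.04348 s.

0.0435 s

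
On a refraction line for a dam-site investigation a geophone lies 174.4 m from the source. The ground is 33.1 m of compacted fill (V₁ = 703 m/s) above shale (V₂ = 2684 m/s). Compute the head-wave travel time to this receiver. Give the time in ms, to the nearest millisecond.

156 ms

θ_c = arcsin(V₁/V₂) = arcsin(703/2684) = 15.18°, cos θ_c = 0.9651.
Intercept time tᵢ = 2h cos θ_c / V₁ = 2·33.1·0.9651/703 = 0.09088 s.
t = x/V₂ + tᵢ = 174.4/2684 + 0.09088 = 0.15586 s.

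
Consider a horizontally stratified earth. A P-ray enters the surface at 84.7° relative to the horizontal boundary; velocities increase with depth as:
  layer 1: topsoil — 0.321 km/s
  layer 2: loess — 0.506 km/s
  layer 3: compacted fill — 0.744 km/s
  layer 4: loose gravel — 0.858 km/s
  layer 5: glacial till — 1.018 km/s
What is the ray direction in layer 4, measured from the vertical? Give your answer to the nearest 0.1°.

14.3°

From the normal: θ₁ = 90° − 84.7° = 5.3°.
Ray parameter p = sin 5.3° / 0.321 = 2.8776e-01 s/km.
sin θ_4 = p·V_4 = 2.8776e-01 × 0.858 = 0.2469.
θ_4 = 14.29° from the vertical.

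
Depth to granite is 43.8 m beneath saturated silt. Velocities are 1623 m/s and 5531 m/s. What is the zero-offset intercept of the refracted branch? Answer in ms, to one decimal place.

θ_c = arcsin(V₁/V₂) = arcsin(1623/5531) = 17.06°; cos θ_c = 0.9560.
tᵢ = 2h·cos θ_c / V₁ = 2·43.8·0.9560 / 1623 = 0.05160 s.

51.6 ms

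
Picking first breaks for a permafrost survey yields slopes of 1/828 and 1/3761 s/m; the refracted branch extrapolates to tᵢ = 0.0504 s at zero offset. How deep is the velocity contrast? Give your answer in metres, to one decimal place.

h = tᵢ·V₁·V₂ / (2·√(V₂²−V₁²)).
√(V₂²−V₁²) = √(3761² − 828²) = 3668.7 m/s.
h = 0.0504 s × 828 × 3761 / (2 × 3668.7) = 21.39 m.

21.4 m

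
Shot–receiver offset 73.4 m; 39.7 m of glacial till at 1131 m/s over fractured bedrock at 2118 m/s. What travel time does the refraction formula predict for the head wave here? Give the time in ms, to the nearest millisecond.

94 ms

θ_c = arcsin(V₁/V₂) = arcsin(1131/2118) = 32.28°, cos θ_c = 0.8455.
Intercept time tᵢ = 2h cos θ_c / V₁ = 2·39.7·0.8455/1131 = 0.05936 s.
t = x/V₂ + tᵢ = 73.4/2118 + 0.05936 = 0.09401 s.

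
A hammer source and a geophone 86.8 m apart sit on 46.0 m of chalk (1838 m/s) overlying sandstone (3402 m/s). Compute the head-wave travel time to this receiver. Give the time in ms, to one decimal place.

t = x/V₂ + 2h·√(V₂²−V₁²)/(V₁V₂).
√(V₂²−V₁²) = √(3402²−1838²) = 2862.8 m/s; delay term = 2·46.0·2862.8/(1838·3402) = 0.04212 s.
t = 86.8/3402 + 0.04212 = 0.06763 s.

67.6 ms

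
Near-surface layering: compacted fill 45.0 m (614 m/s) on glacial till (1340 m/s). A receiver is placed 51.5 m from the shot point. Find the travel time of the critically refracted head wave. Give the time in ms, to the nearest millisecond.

169 ms

θ_c = arcsin(V₁/V₂) = arcsin(614/1340) = 27.27°, cos θ_c = 0.8888.
Intercept time tᵢ = 2h cos θ_c / V₁ = 2·45.0·0.8888/614 = 0.13029 s.
t = x/V₂ + tᵢ = 51.5/1340 + 0.13029 = 0.16872 s.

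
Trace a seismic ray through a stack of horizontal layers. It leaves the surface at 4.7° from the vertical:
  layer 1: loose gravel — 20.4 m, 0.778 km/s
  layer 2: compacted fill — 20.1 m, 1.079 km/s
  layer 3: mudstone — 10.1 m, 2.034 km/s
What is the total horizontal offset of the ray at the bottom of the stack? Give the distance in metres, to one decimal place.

6.2 m

Apply Snell's law at each interface; in layer i the horizontal offset is hᵢ·tan θᵢ.
Layer 1: θ = 4.70°; offset = 20.4·tan 4.70° = 1.677 m.
Layer 2: sin θ = 1.079·sin 4.7°/0.778 = 0.1136, θ = 6.53°; offset = 20.1·tan 6.53° = 2.299 m.
Layer 3: sin θ = 2.034·sin 4.7°/0.778 = 0.2142, θ = 12.37°; offset = 10.1·tan 12.37° = 2.215 m.
Total horizontal offset = 6.191 m.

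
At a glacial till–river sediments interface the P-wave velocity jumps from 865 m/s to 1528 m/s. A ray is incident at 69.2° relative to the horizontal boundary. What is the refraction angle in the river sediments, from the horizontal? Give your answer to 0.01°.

51.15°

Convert to the normal: θ₁ = 90° − 69.2° = 20.8°.
Snell's law: sin θ₂ = (V₂/V₁)·sin θ₁ = (1528/865)·sin 20.8° = 0.6273.
θ₂ = arcsin 0.6273 = 38.85° from the normal.
From the interface: 90° − 38.85° = 51.15°.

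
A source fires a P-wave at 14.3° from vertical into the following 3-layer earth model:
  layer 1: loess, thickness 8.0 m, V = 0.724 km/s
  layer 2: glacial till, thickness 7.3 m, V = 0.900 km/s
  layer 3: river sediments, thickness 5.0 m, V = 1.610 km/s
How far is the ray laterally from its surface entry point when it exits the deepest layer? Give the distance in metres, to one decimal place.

7.7 m

Apply Snell's law at each interface; in layer i the horizontal offset is hᵢ·tan θᵢ.
Layer 1: θ = 14.30°; offset = 8.0·tan 14.30° = 2.039 m.
Layer 2: sin θ = 0.900·sin 14.3°/0.724 = 0.3070, θ = 17.88°; offset = 7.3·tan 17.88° = 2.355 m.
Layer 3: sin θ = 1.610·sin 14.3°/0.724 = 0.5493, θ = 33.32°; offset = 5.0·tan 33.32° = 3.286 m.
Total horizontal offset = 7.681 m.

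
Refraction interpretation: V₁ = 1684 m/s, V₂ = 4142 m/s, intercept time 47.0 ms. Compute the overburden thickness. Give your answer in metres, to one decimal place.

h = tᵢ·V₁·V₂ / (2·√(V₂²−V₁²)).
√(V₂²−V₁²) = √(4142² − 1684²) = 3784.2 m/s.
h = 0.047 s × 1684 × 4142 / (2 × 3784.2) = 43.32 m.

43.3 m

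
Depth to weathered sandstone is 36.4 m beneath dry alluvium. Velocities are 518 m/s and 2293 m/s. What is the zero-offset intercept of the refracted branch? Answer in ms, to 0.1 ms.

θ_c = arcsin(V₁/V₂) = arcsin(518/2293) = 13.06°; cos θ_c = 0.9741.
tᵢ = 2h·cos θ_c / V₁ = 2·36.4·0.9741 / 518 = 0.13691 s.

136.9 ms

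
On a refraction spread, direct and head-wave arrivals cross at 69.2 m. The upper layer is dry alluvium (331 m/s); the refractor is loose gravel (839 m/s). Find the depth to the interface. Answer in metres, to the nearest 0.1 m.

h = (x_cross/2)·√((V₂−V₁)/(V₂+V₁)).
(V₂−V₁)/(V₂+V₁) = (839−331)/(839+331) = 0.4342; √ = 0.6589.
h = (69.2/2)·0.6589 = 22.80 m.

22.8 m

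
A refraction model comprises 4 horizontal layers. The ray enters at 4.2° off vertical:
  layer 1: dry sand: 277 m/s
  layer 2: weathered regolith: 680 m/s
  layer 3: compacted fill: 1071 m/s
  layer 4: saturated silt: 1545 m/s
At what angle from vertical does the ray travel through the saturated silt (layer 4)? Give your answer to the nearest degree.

24°

Snell's law across each interface conserves sin θ / V, so sin θ_4 = V_4·sin θ₁/V₁.
sin θ_4 = 1545 × sin 4.2° / 277 = 0.4085.
θ_4 = arcsin 0.4085 = 24.11°.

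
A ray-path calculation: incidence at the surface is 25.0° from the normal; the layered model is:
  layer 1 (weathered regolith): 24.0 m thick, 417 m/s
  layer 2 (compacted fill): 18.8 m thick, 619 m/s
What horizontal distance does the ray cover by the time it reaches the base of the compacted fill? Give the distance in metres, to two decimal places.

p = sin θ₁/V₁ = sin 25.0°/417 = 1.0135e-03 s/m is conserved through the stack.
Layer 1: θ = 25.00°; offset = 24.0·tan 25.00° = 11.1914 m.
Layer 2: sin θ = p·619 = 0.6273 → θ = 38.85°; offset = 18.8·tan 38.85° = 15.1449 m.
Summing the layer offsets gives 26.3362 m.

26.34 m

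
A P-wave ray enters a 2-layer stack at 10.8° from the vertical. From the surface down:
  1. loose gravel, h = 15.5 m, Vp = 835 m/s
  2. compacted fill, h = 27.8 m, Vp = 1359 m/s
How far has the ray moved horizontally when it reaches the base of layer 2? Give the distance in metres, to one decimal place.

11.9 m

Apply Snell's law at each interface; in layer i the horizontal offset is hᵢ·tan θᵢ.
Layer 1: θ = 10.80°; offset = 15.5·tan 10.80° = 2.957 m.
Layer 2: sin θ = 1359·sin 10.8°/835 = 0.3050, θ = 17.76°; offset = 27.8·tan 17.76° = 8.902 m.
Σ offsets = 11.859 m.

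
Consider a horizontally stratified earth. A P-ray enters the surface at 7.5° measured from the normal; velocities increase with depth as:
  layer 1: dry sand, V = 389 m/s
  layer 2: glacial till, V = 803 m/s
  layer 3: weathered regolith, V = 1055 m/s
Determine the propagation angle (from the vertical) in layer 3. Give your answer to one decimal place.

20.7°

Snell's law across each interface conserves sin θ / V, so sin θ_3 = V_3·sin θ₁/V₁.
sin θ_3 = 1055 × sin 7.5° / 389 = 0.3540.
θ_3 = arcsin 0.3540 = 20.73°.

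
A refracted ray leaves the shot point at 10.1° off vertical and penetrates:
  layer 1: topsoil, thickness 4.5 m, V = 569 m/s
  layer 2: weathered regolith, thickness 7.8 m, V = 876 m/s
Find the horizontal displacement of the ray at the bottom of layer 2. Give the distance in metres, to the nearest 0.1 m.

p = sin θ₁/V₁ = sin 10.1°/569 = 3.0820e-04 s/m is conserved through the stack.
Layer 1: θ = 10.10°; offset = 4.5·tan 10.10° = 0.802 m.
Layer 2: sin θ = p·876 = 0.2700 → θ = 15.66°; offset = 7.8·tan 15.66° = 2.187 m.
Σ offsets = 2.989 m.

3.0 m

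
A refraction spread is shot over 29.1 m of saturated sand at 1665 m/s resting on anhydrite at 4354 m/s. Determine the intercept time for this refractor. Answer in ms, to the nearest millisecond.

tᵢ = 2h·√(V₂²−V₁²)/(V₁V₂).
√(V₂²−V₁²) = √(4354²−1665²) = 4023.1 m/s.
tᵢ = 2·29.1·4023.1/(1665·4354) = 0.03230 s.

32 ms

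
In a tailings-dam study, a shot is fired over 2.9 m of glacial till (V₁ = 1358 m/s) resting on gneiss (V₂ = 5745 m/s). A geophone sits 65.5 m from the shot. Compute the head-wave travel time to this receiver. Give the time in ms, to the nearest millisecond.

θ_c = arcsin(V₁/V₂) = arcsin(1358/5745) = 13.67°, cos θ_c = 0.9717.
Intercept time tᵢ = 2h cos θ_c / V₁ = 2·2.9·0.9717/1358 = 0.00415 s.
t = x/V₂ + tᵢ = 65.5/5745 + 0.00415 = 0.01555 s.

16 ms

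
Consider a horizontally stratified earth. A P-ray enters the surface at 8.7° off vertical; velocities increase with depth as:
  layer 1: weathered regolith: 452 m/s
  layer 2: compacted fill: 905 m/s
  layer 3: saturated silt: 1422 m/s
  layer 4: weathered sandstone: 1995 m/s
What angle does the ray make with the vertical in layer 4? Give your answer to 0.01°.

41.88°

Snell's law across each interface conserves sin θ / V, so sin θ_4 = V_4·sin θ₁/V₁.
sin θ_4 = 1995 × sin 8.7° / 452 = 0.6676.
θ_4 = arcsin 0.6676 = 41.88°.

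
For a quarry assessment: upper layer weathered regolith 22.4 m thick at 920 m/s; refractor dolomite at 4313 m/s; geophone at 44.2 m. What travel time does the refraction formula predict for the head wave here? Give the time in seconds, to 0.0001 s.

t = x/V₂ + 2h·√(V₂²−V₁²)/(V₁V₂).
√(V₂²−V₁²) = √(4313²−920²) = 4213.7 m/s; delay term = 2·22.4·4213.7/(920·4313) = 0.04757 s.
t = 44.2/4313 + 0.04757 = 0.05782 s.

0.0578 s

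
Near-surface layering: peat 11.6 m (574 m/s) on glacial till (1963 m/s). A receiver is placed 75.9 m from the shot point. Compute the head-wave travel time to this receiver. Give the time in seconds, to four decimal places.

t = x/V₂ + 2h·√(V₂²−V₁²)/(V₁V₂).
√(V₂²−V₁²) = √(1963²−574²) = 1877.2 m/s; delay term = 2·11.6·1877.2/(574·1963) = 0.03865 s.
t = 75.9/1963 + 0.03865 = 0.07732 s.

0.0773 s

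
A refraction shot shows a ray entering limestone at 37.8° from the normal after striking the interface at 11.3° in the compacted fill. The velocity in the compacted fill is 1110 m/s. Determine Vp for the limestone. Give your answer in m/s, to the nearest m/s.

3472 m/s

sin 11.3° = 0.1959; sin 37.8° = 0.6129.
V₂ = V₁·(sin θ₂/sin θ₁) = 1110·(0.6129/0.1959) = 3472.01 m/s.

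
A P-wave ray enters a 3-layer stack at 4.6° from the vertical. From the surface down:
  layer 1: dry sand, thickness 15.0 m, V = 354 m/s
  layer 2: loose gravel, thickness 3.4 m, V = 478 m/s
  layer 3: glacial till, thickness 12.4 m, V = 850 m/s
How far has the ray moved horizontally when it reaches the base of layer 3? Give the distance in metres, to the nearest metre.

4 m

p = sin θ₁/V₁ = sin 4.6°/354 = 2.2655e-04 s/m is conserved through the stack.
Layer 1: θ = 4.60°; offset = 15.0·tan 4.60° = 1.207 m.
Layer 2: sin θ = p·478 = 0.1083 → θ = 6.22°; offset = 3.4·tan 6.22° = 0.370 m.
Layer 3: sin θ = p·850 = 0.1926 → θ = 11.10°; offset = 12.4·tan 11.10° = 2.433 m.
Total horizontal offset = 4.011 m.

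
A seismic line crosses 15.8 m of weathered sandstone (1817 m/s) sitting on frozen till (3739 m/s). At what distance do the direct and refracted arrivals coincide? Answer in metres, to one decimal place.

x_cross = 2h·√((V₂+V₁)/(V₂−V₁)).
(V₂+V₁)/(V₂−V₁) = (3739+1817)/(3739−1817) = 2.8907; √ = 1.7002.
x_cross = 2·15.8·1.7002 = 53.73 m.

53.7 m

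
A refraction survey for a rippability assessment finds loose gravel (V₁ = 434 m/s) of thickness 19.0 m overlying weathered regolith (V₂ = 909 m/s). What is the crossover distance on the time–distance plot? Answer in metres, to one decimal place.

θ_c = arcsin(434/909) = 28.52°, so cos θ_c = 0.8787 and tᵢ = 2h cos θ_c/V₁ = 0.0769 s.
At crossover x/V₁ = x/V₂ + tᵢ ⇒ x = tᵢ/(1/V₁ − 1/V₂) = 0.07693/(2.3041e-03 − 1.1001e-03) = 63.90 m.

63.9 m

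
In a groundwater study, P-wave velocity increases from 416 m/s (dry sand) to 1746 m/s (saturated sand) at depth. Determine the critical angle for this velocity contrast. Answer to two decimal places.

13.78°

Critical incidence: sin θ_c = V₁/V₂ = 416/1746 = 0.2383.
θ_c = arcsin 0.2383 = 13.78°.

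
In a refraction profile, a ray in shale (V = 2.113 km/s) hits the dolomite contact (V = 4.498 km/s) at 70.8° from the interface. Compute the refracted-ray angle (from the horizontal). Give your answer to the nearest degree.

46°

Convert to the normal: θ₁ = 90° − 70.8° = 19.2°.
sin θ₁/V₁ = sin θ₂/V₂ ⇒ sin θ₂ = 4.498·sin 19.2°/2.113 = 4.498·0.3289/2.113 = 0.7001.
θ₂ = arcsin 0.7001 = 44.43° from the normal.
From the interface: 90° − 44.43° = 45.57°.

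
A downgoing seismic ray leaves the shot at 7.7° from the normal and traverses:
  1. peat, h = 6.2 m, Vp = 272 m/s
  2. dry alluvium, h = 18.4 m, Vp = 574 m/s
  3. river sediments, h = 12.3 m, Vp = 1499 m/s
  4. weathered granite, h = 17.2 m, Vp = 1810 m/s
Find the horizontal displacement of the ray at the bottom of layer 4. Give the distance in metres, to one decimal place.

53.6 m

Ray parameter p = sin 7.7° / 272 m/s = 4.9260e-04 s/m.
Layer 1: θ = 7.70°; offset = 6.2·tan 7.70° = 0.838 m.
Layer 2: sin θ = p·574 = 0.2828 → θ = 16.42°; offset = 18.4·tan 16.42° = 5.424 m.
Layer 3: sin θ = p·1499 = 0.7384 → θ = 47.60°; offset = 12.3·tan 47.60° = 13.468 m.
Layer 4: sin θ = p·1810 = 0.8916 → θ = 63.07°; offset = 17.2·tan 63.07° = 33.866 m.
Σ offsets = 53.597 m.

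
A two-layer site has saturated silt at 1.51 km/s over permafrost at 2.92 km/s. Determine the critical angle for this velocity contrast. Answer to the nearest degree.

Critical incidence: sin θ_c = V₁/V₂ = 1.51/2.92 = 0.5171.
θ_c = arcsin 0.5171 = 31.14°.

31°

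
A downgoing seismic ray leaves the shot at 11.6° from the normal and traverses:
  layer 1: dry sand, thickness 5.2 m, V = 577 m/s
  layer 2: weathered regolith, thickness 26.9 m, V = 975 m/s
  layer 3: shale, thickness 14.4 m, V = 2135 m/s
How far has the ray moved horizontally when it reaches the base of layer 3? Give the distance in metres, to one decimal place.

Apply Snell's law at each interface; in layer i the horizontal offset is hᵢ·tan θᵢ.
Layer 1: θ = 11.60°; offset = 5.2·tan 11.60° = 1.067 m.
Layer 2: sin θ = 975·sin 11.6°/577 = 0.3398, θ = 19.86°; offset = 26.9·tan 19.86° = 9.718 m.
Layer 3: sin θ = 2135·sin 11.6°/577 = 0.7440, θ = 48.08°; offset = 14.4·tan 48.08° = 16.035 m.
Summing the layer offsets gives 26.821 m.

26.8 m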